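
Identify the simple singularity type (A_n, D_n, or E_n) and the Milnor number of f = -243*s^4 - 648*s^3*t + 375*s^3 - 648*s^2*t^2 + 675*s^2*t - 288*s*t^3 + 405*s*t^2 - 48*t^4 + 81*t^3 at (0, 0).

Type E_6, Milnor number mu = 6.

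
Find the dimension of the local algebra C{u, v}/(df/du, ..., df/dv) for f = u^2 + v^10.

The Hessian of f at 0 has rank 1. Corank 1: A-series; mu = 9 gives A_9.

9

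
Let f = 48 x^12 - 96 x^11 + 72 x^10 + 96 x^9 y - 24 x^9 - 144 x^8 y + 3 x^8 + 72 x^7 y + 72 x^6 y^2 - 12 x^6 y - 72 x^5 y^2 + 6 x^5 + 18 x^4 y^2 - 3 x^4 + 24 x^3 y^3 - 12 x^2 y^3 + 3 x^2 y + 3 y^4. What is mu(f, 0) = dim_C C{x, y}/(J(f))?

The Hessian of f at 0 has rank 0. Corank 2; j^3 = 3*x^2*y has shape L^2 M (L != M), so D-series; mu = 5 gives D_5.

5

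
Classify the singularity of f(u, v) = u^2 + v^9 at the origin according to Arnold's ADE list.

The Hessian of f at 0 is [[2, 0], [0, 0]] with rank 1, so corank 1. A Groebner basis of the Jacobian ideal J(f) in C{u,v} is {v^8, u}; counting standard monomials gives mu = 8. Corank 1: A-series; mu = 8 gives A_8.

A8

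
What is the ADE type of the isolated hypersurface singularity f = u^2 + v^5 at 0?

A_4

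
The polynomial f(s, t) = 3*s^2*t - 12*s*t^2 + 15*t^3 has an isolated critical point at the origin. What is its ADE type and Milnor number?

The Hessian of f at 0 is [[0, 0], [0, 0]] with rank 0, so corank 2. A Groebner basis of the Jacobian ideal J(f) in C{s,t} is {t^3, s^2 - t^2, s*t - 2*t^2}; counting standard monomials gives mu = 4. Corank 2; j^3 = 3*t*(s^2 - 4*s*t + 5*t^2) splits into three distinct lines over C (the quadratic factor has nonzero discriminant), so D_4.

Type D4, Milnor number mu = 4.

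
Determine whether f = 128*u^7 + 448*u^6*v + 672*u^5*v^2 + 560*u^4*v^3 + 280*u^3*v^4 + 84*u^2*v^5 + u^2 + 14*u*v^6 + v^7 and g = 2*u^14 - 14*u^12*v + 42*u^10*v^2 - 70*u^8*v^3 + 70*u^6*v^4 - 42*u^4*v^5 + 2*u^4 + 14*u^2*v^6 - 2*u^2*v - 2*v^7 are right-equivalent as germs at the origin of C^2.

The Hessian of f at 0 has rank 1. Corank 1: A-series; mu = 6 gives A_6. The Hessian of g at 0 has rank 0. Corank 2; j^3 = -2*u^2*v has shape L^2 M (L != M), so D-series; mu = 8 gives D_8. f is A_6 but g is D_8, hence not right-equivalent.

No.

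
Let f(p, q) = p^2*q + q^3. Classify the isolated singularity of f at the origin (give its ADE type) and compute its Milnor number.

The Hessian of f at 0 has rank 0. Corank 2; j^3 = q*(p^2 + q^2) splits into three distinct lines over C (the quadratic factor has nonzero discriminant), so D_4.

Type D_{4}, Milnor number mu = 4.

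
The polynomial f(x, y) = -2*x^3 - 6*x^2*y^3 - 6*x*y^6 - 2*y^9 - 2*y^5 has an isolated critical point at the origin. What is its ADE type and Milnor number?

Type E_8, Milnor number mu = 8.

The Hessian of f at 0 has rank 0. Corank 2; j^3 = -2*x^3 is a perfect cube, so E-series; the 5-jet and mu = 8 give E_8.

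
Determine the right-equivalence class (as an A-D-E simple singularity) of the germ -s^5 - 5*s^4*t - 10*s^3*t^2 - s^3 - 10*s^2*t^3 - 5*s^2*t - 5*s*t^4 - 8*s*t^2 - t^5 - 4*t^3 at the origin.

D_6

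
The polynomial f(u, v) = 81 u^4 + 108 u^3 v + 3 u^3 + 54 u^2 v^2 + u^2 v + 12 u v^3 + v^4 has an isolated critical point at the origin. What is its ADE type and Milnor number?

Type D_{5}, Milnor number mu = 5.

The Hessian of f at 0 has rank 0. Corank 2; j^3 = u^2*(3*u + v) has shape L^2 M (L != M), so D-series; mu = 5 gives D_5.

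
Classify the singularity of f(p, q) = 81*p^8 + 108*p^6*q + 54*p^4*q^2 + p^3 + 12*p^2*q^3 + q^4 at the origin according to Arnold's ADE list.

E6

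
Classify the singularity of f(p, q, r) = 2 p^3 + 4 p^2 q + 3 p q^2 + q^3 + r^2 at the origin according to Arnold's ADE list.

The Hessian of f at 0 has rank 1. Corank 2; j^3 = (p + q)*(2*p^2 + 2*p*q + q^2) splits into three distinct lines over C (the quadratic factor has nonzero discriminant), so D_4.

D_4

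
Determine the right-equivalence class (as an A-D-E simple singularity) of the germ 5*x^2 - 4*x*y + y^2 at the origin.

A_1

The Hessian of f at 0 has rank 2. Corank 0: nondegenerate Morse point, so A_1.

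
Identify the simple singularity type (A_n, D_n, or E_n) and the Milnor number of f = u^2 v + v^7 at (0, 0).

Type D_8, Milnor number mu = 8.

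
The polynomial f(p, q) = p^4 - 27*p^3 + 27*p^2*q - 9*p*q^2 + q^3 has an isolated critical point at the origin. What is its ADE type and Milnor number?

Type E_{6}, Milnor number mu = 6.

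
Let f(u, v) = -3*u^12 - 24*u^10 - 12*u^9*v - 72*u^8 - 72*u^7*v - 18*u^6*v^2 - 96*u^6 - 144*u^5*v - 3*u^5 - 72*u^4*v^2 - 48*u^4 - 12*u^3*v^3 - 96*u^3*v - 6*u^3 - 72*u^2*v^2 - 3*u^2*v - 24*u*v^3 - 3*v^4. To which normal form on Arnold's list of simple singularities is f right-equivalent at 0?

D5

The Hessian of f at 0 is [[0, 0], [0, 0]] with rank 0, so corank 2. A Groebner basis of the Jacobian ideal J(f) in C{u,v} is {u*v^2, -u*v/8 + v^3, u^2 + u*v/2}; counting standard monomials gives mu = 5. Corank 2; j^3 = -3*u^2*(2*u + v) has shape L^2 M (L != M), so D-series; mu = 5 gives D_5.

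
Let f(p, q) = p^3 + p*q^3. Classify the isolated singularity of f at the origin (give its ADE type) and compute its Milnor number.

The Hessian of f at 0 is [[0, 0], [0, 0]] with rank 0, so corank 2. A Groebner basis of the Jacobian ideal J(f) in C{p,q} is {p^3, p*q^2, 3*p^2 + q^3}; counting standard monomials gives mu = 7. Corank 2; j^3 = p^3 is a perfect cube, so E-series; the 4-jet and mu = 7 give E_7.

Type E_{7}, Milnor number mu = 7.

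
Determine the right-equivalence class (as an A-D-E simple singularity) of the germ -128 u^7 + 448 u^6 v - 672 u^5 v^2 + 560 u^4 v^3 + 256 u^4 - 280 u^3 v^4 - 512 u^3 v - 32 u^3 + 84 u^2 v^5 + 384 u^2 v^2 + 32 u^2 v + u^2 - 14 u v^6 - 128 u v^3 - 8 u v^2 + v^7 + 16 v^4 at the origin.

The Hessian of f at 0 has rank 1. Corank 1: A-series; mu = 6 gives A_6.

A6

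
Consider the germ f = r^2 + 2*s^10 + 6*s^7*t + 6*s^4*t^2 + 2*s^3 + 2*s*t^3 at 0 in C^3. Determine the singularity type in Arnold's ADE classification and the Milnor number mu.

The Hessian of f at 0 has rank 1. Corank 2; j^3 = 2*s^3 is a perfect cube, so E-series; the 4-jet and mu = 7 give E_7.

Type E_{7}, Milnor number mu = 7.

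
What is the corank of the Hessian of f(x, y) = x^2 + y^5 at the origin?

Hessian at 0 has rank 1.

1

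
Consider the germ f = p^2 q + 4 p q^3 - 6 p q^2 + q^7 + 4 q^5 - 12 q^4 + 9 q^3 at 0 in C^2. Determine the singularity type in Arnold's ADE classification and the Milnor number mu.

Type D_8, Milnor number mu = 8.

The Hessian of f at 0 has rank 0. Corank 2; j^3 = q*(p - 3*q)^2 has shape L^2 M (L != M), so D-series; mu = 8 gives D_8.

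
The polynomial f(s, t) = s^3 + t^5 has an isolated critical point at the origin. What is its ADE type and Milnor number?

The Hessian of f at 0 is [[0, 0], [0, 0]] with rank 0, so corank 2. A Groebner basis of the Jacobian ideal J(f) in C{s,t} is {t^4, s^2}; counting standard monomials gives mu = 8. Corank 2; j^3 = s^3 is a perfect cube, so E-series; the 5-jet and mu = 8 give E_8.

Type E_{8}, Milnor number mu = 8.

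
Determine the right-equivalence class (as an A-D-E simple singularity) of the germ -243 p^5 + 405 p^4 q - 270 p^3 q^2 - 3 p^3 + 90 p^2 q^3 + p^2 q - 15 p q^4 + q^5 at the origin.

D_6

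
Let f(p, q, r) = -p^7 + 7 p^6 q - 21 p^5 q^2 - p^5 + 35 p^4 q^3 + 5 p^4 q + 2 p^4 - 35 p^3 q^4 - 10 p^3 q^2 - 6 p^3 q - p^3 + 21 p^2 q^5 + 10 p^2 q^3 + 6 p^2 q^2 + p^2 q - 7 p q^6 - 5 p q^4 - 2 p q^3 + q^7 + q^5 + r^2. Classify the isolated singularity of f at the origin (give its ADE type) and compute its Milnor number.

The Hessian of f at 0 is [[0, 0, 0], [0, 0, 0], [0, 0, 2]] with rank 1, so corank 2. A Groebner basis of the Jacobian ideal J(f) in C{p,q,r} is {9*p^2/20 + p*q^3 - 13*p*q^2/20 - p*q/10 + q^3/10, 17*p^2/20 - 49*p*q^2/20 - 3*p*q/10 + q^4 + 3*q^3/10, p^3 + p^2/20 + 3*p*q^2/20 + p*q/10 - q^3/10, p^2*q + 7*p^2/20 - 19*p*q^2/20 - 3*p*q/10 + 3*q^3/10, r}; counting standard monomials gives mu = 8. Corank 2; j^3 = -p^2*(p - q) has shape L^2 M (L != M), so D-series; mu = 8 gives D_8.

Type D_{8}, Milnor number mu = 8.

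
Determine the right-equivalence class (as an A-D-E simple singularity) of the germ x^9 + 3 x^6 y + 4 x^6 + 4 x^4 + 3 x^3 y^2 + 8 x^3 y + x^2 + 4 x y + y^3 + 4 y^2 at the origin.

The Hessian of f at 0 has rank 1. Corank 1: A-series; mu = 2 gives A_2.

A_{2}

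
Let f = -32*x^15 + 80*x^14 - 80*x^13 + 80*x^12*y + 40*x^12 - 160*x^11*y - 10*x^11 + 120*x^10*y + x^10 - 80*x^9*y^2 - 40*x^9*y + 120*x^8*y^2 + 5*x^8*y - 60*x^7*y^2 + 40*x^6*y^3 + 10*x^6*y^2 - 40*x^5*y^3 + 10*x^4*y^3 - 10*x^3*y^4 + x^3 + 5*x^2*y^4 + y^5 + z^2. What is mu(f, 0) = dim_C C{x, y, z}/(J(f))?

8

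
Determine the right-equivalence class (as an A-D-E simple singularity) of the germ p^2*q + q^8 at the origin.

D9

The Hessian of f at 0 has rank 0. Corank 2; j^3 = p^2*q has shape L^2 M (L != M), so D-series; mu = 9 gives D_9.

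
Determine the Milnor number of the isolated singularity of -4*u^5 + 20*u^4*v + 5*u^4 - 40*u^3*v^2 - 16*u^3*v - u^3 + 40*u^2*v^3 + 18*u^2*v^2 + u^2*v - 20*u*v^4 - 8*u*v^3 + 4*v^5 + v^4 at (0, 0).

The Hessian of f at 0 is [[0, 0], [0, 0]] with rank 0, so corank 2. A Groebner basis of the Jacobian ideal J(f) in C{u,v} is {u*v^2, u*v/2 + v^3, u^2 - 2*u*v}; counting standard monomials gives mu = 5. Corank 2; j^3 = -u^2*(u - v) has shape L^2 M (L != M), so D-series; mu = 5 gives D_5.

5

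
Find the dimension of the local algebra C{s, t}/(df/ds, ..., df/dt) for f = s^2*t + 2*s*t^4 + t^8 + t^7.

The Hessian of f at 0 has rank 0. Corank 2; j^3 = s^2*t has shape L^2 M (L != M), so D-series; mu = 9 gives D_9.

9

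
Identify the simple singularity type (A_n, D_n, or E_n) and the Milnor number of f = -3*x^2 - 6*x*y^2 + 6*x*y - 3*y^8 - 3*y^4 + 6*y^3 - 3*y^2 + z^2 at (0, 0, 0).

Type A_7, Milnor number mu = 7.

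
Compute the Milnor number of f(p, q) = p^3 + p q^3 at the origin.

7

The Hessian of f at 0 has rank 0. Corank 2; j^3 = p^3 is a perfect cube, so E-series; the 4-jet and mu = 7 give E_7.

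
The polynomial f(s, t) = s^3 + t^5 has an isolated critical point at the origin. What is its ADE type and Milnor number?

Type E_8, Milnor number mu = 8.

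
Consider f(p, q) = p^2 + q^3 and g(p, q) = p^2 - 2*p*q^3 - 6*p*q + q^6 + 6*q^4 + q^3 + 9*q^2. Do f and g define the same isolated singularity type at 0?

Yes.

The Hessian of f at 0 is [[2, 0], [0, 0]] with rank 1, so corank 1. A Groebner basis of the Jacobian ideal J(f) in C{p,q} is {q^2, p}; counting standard monomials gives mu = 2. Corank 1: A-series; mu = 2 gives A_2. The Hessian of g at 0 is [[2, -6], [-6, 18]] with rank 1, so corank 1. A Groebner basis of the Jacobian ideal J(g) in C{p,q} is {q^2, p - 3*q}; counting standard monomials gives mu = 2. Corank 1: A-series; mu = 2 gives A_2. Both have type A_2, hence right-equivalent.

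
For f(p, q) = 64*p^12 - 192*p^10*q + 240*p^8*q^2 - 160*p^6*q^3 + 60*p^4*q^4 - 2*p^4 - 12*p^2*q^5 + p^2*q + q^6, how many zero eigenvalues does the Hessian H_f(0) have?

Hessian at 0 has rank 0.

2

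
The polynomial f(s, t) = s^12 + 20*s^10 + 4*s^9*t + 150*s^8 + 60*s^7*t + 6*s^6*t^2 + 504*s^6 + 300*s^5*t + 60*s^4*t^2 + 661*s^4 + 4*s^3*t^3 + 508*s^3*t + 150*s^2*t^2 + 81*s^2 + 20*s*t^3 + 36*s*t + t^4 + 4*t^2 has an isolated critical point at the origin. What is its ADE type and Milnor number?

Type A_3, Milnor number mu = 3.

The Hessian of f at 0 has rank 1. Corank 1: A-series; mu = 3 gives A_3.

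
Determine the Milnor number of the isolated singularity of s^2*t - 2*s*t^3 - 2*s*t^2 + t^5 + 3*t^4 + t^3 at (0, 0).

5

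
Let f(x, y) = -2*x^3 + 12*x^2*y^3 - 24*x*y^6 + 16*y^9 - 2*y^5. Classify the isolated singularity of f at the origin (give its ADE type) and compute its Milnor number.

Type E_{8}, Milnor number mu = 8.

The Hessian of f at 0 has rank 0. Corank 2; j^3 = -2*x^3 is a perfect cube, so E-series; the 5-jet and mu = 8 give E_8.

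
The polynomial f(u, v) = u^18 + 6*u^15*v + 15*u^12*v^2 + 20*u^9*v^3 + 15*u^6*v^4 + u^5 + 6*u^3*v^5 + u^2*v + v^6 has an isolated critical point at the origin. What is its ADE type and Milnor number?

The Hessian of f at 0 is [[0, 0], [0, 0]] with rank 0, so corank 2. A Groebner basis of the Jacobian ideal J(f) in C{u,v} is {u^2/6 + v^5, u^3, u*v}; counting standard monomials gives mu = 7. Corank 2; j^3 = u^2*v has shape L^2 M (L != M), so D-series; mu = 7 gives D_7.

Type D_{7}, Milnor number mu = 7.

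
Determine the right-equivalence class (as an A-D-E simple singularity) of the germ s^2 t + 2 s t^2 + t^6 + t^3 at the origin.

D_{7}

The Hessian of f at 0 has rank 0. Corank 2; j^3 = t*(s + t)^2 has shape L^2 M (L != M), so D-series; mu = 7 gives D_7.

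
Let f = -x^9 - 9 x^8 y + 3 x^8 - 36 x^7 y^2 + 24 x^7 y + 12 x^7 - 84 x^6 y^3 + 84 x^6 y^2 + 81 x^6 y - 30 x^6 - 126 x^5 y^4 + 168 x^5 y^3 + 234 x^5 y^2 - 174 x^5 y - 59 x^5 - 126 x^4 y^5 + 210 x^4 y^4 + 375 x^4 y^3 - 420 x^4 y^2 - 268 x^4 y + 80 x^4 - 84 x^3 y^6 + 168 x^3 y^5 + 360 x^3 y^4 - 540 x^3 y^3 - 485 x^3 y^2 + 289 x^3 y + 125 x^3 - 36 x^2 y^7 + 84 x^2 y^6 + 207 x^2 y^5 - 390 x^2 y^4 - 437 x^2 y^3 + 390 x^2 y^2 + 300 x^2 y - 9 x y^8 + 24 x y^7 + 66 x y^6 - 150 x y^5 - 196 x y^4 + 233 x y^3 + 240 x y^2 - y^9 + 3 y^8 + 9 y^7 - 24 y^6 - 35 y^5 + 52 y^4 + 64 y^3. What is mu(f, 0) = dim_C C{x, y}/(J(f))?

7

The Hessian of f at 0 is [[0, 0], [0, 0]] with rank 0, so corank 2. A Groebner basis of the Jacobian ideal J(f) in C{x,y} is {-1171875*x^2/89 - 1875000*x*y/89 + y^4 - 125*y^3/89 - 750000*y^2/89, x^3 + 15300*x^2/89 + 24480*x*y/89 + 236*y^3/445 + 9792*y^2/89, x^2*y - 12875*x^2/89 - 20600*x*y/89 - 175*y^3/267 - 8240*y^2/89, 8125*x^2/89 + x*y^2 + 13000*x*y/89 + 1081*y^3/1335 + 5200*y^2/89}; counting standard monomials gives mu = 7. Corank 2; j^3 = (5*x + 4*y)^3 is a perfect cube, so E-series; the 4-jet and mu = 7 give E_7.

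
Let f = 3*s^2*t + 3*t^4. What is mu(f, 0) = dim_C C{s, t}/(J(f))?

5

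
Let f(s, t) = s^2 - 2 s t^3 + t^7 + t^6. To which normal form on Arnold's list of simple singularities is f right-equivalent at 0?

The Hessian of f at 0 has rank 1. Corank 1: A-series; mu = 6 gives A_6.

A_{6}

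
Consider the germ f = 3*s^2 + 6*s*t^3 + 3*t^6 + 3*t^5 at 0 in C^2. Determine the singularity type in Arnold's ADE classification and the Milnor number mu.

Type A4, Milnor number mu = 4.

The Hessian of f at 0 is [[6, 0], [0, 0]] with rank 1, so corank 1. A Groebner basis of the Jacobian ideal J(f) in C{s,t} is {s + t^3, s^2, s*t}; counting standard monomials gives mu = 4. Corank 1: A-series; mu = 4 gives A_4.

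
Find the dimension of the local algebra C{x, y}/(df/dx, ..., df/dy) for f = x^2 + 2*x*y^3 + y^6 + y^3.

2

The Hessian of f at 0 has rank 1. Corank 1: A-series; mu = 2 gives A_2.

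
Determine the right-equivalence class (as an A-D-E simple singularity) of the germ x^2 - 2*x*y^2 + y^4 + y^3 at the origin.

A_{2}

The Hessian of f at 0 is [[2, 0], [0, 0]] with rank 1, so corank 1. A Groebner basis of the Jacobian ideal J(f) in C{x,y} is {y^2, x}; counting standard monomials gives mu = 2. Corank 1: A-series; mu = 2 gives A_2.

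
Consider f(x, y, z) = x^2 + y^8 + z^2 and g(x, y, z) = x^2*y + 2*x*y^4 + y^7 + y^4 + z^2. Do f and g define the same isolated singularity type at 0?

The Hessian of f at 0 has rank 2. Corank 1: A-series; mu = 7 gives A_7. The Hessian of g at 0 has rank 1. Corank 2; j^3 = x^2*y has shape L^2 M (L != M), so D-series; mu = 5 gives D_5. f is A_7 but g is D_5, hence not right-equivalent.

No.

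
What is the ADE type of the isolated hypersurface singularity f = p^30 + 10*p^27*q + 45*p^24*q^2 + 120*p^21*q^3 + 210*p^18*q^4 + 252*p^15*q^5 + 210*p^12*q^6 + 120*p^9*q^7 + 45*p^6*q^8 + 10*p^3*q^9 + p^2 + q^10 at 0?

A9

The Hessian of f at 0 is [[2, 0], [0, 0]] with rank 1, so corank 1. A Groebner basis of the Jacobian ideal J(f) in C{p,q} is {q^9, p}; counting standard monomials gives mu = 9. Corank 1: A-series; mu = 9 gives A_9.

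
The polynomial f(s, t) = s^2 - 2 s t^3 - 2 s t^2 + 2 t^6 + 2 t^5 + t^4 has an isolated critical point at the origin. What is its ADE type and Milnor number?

Type A5, Milnor number mu = 5.

The Hessian of f at 0 has rank 1. Corank 1: A-series; mu = 5 gives A_5.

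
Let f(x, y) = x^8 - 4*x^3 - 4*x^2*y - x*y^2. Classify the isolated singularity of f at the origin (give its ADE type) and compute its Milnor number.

Type D9, Milnor number mu = 9.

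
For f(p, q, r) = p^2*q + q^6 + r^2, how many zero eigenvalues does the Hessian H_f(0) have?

2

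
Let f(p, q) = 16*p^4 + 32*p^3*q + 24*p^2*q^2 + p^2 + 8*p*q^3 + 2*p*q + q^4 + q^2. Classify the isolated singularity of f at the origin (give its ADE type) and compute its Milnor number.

Type A3, Milnor number mu = 3.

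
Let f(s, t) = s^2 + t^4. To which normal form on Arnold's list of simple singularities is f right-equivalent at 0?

A_{3}

The Hessian of f at 0 has rank 1. Corank 1: A-series; mu = 3 gives A_3.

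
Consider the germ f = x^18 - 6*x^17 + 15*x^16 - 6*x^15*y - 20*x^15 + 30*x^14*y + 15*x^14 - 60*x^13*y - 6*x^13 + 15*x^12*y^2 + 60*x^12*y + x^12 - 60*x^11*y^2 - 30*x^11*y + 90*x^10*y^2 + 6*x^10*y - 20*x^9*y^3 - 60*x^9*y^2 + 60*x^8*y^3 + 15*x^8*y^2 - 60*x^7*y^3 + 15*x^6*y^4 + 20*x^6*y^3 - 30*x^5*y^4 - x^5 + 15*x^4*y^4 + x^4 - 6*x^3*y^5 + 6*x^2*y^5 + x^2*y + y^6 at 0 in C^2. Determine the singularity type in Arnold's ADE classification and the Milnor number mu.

Type D_{7}, Milnor number mu = 7.

The Hessian of f at 0 has rank 0. Corank 2; j^3 = x^2*y has shape L^2 M (L != M), so D-series; mu = 7 gives D_7.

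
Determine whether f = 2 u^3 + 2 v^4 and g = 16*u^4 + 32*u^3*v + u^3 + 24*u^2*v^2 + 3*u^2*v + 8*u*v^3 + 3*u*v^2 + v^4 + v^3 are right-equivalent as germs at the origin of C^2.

Yes.

The Hessian of f at 0 is [[0, 0], [0, 0]] with rank 0, so corank 2. A Groebner basis of the Jacobian ideal J(f) in C{u,v} is {v^3, u^2}; counting standard monomials gives mu = 6. Corank 2; j^3 = 2*u^3 is a perfect cube, so E-series; the 4-jet and mu = 6 give E_6. The Hessian of g at 0 is [[0, 0], [0, 0]] with rank 0, so corank 2. A Groebner basis of the Jacobian ideal J(g) in C{u,v} is {v^4, u*v^2 + 5*v^3/6, u^2 + 2*u*v + v^2}; counting standard monomials gives mu = 6. Corank 2; j^3 = (u + v)^3 is a perfect cube, so E-series; the 4-jet and mu = 6 give E_6. Both have type E_6, hence right-equivalent.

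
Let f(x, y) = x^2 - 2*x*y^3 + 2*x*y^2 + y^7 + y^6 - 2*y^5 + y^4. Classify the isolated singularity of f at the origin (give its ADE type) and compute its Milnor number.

The Hessian of f at 0 is [[2, 0], [0, 0]] with rank 1, so corank 1. A Groebner basis of the Jacobian ideal J(f) in C{x,y} is {x^3, x^2*y + x^2/2 - x*y/2 - x/2 - y^2/2, x^2/2 + x*y^2 + x*y/2 + x/2 + y^2/2, -x + y^3 - y^2}; counting standard monomials gives mu = 6. Corank 1: A-series; mu = 6 gives A_6.

Type A_6, Milnor number mu = 6.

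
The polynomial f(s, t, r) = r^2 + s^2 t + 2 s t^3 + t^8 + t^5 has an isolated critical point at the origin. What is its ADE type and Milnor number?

The Hessian of f at 0 has rank 1. Corank 2; j^3 = s^2*t has shape L^2 M (L != M), so D-series; mu = 9 gives D_9.

Type D9, Milnor number mu = 9.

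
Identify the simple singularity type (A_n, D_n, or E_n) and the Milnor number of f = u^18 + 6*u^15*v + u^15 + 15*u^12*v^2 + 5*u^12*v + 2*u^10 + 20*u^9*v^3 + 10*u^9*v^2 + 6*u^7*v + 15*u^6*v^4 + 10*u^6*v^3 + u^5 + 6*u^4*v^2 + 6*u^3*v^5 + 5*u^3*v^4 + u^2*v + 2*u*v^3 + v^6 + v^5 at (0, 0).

The Hessian of f at 0 is [[0, 0], [0, 0]] with rank 0, so corank 2. A Groebner basis of the Jacobian ideal J(f) in C{u,v} is {u^3, u^2*v + u^2/6 + u*v^2/6, u*v + v^3}; counting standard monomials gives mu = 7. Corank 2; j^3 = u^2*v has shape L^2 M (L != M), so D-series; mu = 7 gives D_7.

Type D7, Milnor number mu = 7.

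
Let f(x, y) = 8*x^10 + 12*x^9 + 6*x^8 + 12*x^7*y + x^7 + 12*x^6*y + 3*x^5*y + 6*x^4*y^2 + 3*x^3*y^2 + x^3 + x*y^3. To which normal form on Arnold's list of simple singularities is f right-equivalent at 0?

The Hessian of f at 0 has rank 0. Corank 2; j^3 = x^3 is a perfect cube, so E-series; the 4-jet and mu = 7 give E_7.

E_7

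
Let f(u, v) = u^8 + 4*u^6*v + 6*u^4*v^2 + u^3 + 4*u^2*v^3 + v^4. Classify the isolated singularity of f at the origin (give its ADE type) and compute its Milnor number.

The Hessian of f at 0 has rank 0. Corank 2; j^3 = u^3 is a perfect cube, so E-series; the 4-jet and mu = 6 give E_6.

Type E_6, Milnor number mu = 6.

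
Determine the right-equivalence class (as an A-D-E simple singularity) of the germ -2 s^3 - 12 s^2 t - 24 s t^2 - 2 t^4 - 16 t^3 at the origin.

E_{6}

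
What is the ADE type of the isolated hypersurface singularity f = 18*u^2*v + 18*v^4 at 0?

The Hessian of f at 0 has rank 0. Corank 2; j^3 = 18*u^2*v has shape L^2 M (L != M), so D-series; mu = 5 gives D_5.

D5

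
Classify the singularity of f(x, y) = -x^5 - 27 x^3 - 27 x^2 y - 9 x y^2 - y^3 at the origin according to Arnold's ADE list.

E_8

The Hessian of f at 0 has rank 0. Corank 2; j^3 = -(3*x + y)^3 is a perfect cube, so E-series; the 5-jet and mu = 8 give E_8.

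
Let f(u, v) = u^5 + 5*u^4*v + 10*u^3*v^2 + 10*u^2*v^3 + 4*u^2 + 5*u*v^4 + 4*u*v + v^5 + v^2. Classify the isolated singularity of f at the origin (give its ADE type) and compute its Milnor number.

Type A_{4}, Milnor number mu = 4.

The Hessian of f at 0 has rank 1. Corank 1: A-series; mu = 4 gives A_4.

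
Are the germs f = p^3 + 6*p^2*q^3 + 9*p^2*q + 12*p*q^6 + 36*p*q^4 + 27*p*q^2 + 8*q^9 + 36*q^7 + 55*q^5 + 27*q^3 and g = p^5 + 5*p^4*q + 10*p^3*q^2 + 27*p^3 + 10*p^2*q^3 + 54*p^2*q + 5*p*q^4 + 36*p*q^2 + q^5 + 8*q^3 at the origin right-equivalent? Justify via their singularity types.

Yes.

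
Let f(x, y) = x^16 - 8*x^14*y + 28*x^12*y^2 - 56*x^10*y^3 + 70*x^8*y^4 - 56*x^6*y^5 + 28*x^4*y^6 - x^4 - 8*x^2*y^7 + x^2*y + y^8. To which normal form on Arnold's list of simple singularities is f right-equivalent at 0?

D_9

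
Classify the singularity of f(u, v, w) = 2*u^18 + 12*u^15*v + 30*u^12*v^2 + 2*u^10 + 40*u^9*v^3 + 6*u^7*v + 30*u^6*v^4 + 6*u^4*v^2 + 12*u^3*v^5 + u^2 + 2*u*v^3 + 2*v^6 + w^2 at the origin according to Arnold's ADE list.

A_{5}

The Hessian of f at 0 is [[2, 0, 0], [0, 0, 0], [0, 0, 2]] with rank 2, so corank 1. A Groebner basis of the Jacobian ideal J(f) in C{u,v,w} is {u*v^2, u + v^3, u^2, w}; counting standard monomials gives mu = 5. Corank 1: A-series; mu = 5 gives A_5.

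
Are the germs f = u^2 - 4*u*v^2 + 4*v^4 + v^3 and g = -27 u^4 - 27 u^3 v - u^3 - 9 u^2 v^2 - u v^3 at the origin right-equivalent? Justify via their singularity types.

The Hessian of f at 0 is [[2, 0], [0, 0]] with rank 1, so corank 1. A Groebner basis of the Jacobian ideal J(f) in C{u,v} is {v^2, u}; counting standard monomials gives mu = 2. Corank 1: A-series; mu = 2 gives A_2. The Hessian of g at 0 is [[0, 0], [0, 0]] with rank 0, so corank 2. A Groebner basis of the Jacobian ideal J(g) in C{u,v} is {u^2/3 + v^4 + v^3/9, u^3, u^2*v - u^2/9 - v^3/27, 2*u^2/3 + u*v^2 + 2*v^3/9}; counting standard monomials gives mu = 7. Corank 2; j^3 = -u^3 is a perfect cube, so E-series; the 4-jet and mu = 7 give E_7. f is A_2 but g is E_7, hence not right-equivalent.

No.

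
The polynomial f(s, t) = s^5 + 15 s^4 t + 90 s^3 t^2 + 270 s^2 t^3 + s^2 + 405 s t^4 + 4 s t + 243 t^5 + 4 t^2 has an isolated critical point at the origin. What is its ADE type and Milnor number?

Type A4, Milnor number mu = 4.

The Hessian of f at 0 is [[2, 4], [4, 8]] with rank 1, so corank 1. A Groebner basis of the Jacobian ideal J(f) in C{s,t} is {t^4, s + 2*t}; counting standard monomials gives mu = 4. Corank 1: A-series; mu = 4 gives A_4.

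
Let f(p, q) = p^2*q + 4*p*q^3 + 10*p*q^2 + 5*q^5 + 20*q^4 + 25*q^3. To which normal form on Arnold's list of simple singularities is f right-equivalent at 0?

D6

The Hessian of f at 0 is [[0, 0], [0, 0]] with rank 0, so corank 2. A Groebner basis of the Jacobian ideal J(f) in C{p,q} is {p^3 - 150*p^2 - 3125*p*q/2 - 8125*q^2/2, p^2*q + 20*p^2 + 425*p*q/2 + 1125*q^2/2, -2*p^2 + p*q^2 - 45*p*q/2 - 125*q^2/2, p*q/2 + q^3 + 5*q^2/2}; counting standard monomials gives mu = 6. Corank 2; j^3 = q*(p + 5*q)^2 has shape L^2 M (L != M), so D-series; mu = 6 gives D_6.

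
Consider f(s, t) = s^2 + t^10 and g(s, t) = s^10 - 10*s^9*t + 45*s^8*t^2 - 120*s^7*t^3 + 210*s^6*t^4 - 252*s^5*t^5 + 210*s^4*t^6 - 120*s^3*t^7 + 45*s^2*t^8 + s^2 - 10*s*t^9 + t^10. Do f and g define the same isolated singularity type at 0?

The Hessian of f at 0 has rank 1. Corank 1: A-series; mu = 9 gives A_9. The Hessian of g at 0 has rank 1. Corank 1: A-series; mu = 9 gives A_9. Both have type A_9, hence right-equivalent.

Yes.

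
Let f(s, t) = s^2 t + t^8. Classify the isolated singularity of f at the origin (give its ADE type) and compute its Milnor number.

The Hessian of f at 0 is [[0, 0], [0, 0]] with rank 0, so corank 2. A Groebner basis of the Jacobian ideal J(f) in C{s,t} is {s^2/8 + t^7, s^3, s*t}; counting standard monomials gives mu = 9. Corank 2; j^3 = s^2*t has shape L^2 M (L != M), so D-series; mu = 9 gives D_9.

Type D_9, Milnor number mu = 9.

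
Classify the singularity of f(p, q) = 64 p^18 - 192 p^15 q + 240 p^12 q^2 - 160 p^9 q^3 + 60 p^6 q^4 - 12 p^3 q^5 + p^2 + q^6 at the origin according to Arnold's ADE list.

A_{5}

The Hessian of f at 0 has rank 1. Corank 1: A-series; mu = 5 gives A_5.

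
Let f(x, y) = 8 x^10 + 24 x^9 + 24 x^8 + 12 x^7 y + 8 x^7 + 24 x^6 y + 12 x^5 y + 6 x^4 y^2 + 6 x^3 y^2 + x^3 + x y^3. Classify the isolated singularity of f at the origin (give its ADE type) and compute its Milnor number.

Type E_7, Milnor number mu = 7.

The Hessian of f at 0 has rank 0. Corank 2; j^3 = x^3 is a perfect cube, so E-series; the 4-jet and mu = 7 give E_7.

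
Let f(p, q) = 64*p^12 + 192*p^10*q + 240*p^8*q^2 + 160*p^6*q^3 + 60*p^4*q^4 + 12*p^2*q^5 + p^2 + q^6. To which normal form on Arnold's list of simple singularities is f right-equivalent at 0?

A5

The Hessian of f at 0 has rank 1. Corank 1: A-series; mu = 5 gives A_5.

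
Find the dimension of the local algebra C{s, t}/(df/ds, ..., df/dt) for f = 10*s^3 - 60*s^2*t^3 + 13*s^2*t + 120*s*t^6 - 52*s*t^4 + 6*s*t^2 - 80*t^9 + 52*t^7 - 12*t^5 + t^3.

4

The Hessian of f at 0 has rank 0. Corank 2; j^3 = (2*s + t)*(5*s^2 + 4*s*t + t^2) splits into three distinct lines over C (the quadratic factor has nonzero discriminant), so D_4.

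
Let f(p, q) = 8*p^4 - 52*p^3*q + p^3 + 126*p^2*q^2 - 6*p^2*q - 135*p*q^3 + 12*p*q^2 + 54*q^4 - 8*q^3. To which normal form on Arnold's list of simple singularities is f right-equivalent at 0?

E_{7}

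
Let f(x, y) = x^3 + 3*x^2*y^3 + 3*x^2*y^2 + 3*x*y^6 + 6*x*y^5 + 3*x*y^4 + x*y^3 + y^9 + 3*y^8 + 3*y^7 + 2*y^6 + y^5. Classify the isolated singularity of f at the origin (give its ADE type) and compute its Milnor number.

The Hessian of f at 0 is [[0, 0], [0, 0]] with rank 0, so corank 2. A Groebner basis of the Jacobian ideal J(f) in C{x,y} is {-x^2 + y^4 - y^3/3, x^3, x^2*y + x^2/3 + y^3/9, x^2 + x*y^2 + y^3/3}; counting standard monomials gives mu = 7. Corank 2; j^3 = x^3 is a perfect cube, so E-series; the 4-jet and mu = 7 give E_7.

Type E7, Milnor number mu = 7.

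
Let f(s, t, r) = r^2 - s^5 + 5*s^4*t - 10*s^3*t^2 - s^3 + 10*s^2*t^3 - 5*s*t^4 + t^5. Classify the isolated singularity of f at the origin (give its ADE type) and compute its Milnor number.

Type E_8, Milnor number mu = 8.

The Hessian of f at 0 has rank 1. Corank 2; j^3 = -s^3 is a perfect cube, so E-series; the 5-jet and mu = 8 give E_8.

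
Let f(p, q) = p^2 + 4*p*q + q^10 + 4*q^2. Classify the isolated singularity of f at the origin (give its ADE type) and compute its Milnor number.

Type A_{9}, Milnor number mu = 9.

The Hessian of f at 0 is [[2, 4], [4, 8]] with rank 1, so corank 1. A Groebner basis of the Jacobian ideal J(f) in C{p,q} is {q^9, p + 2*q}; counting standard monomials gives mu = 9. Corank 1: A-series; mu = 9 gives A_9.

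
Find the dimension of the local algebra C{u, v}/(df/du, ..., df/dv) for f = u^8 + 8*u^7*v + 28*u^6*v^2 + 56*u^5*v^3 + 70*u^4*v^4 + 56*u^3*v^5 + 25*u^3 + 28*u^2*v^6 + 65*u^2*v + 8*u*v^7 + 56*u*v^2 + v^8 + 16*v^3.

9

The Hessian of f at 0 has rank 0. Corank 2; j^3 = (u + v)*(5*u + 4*v)^2 has shape L^2 M (L != M), so D-series; mu = 9 gives D_9.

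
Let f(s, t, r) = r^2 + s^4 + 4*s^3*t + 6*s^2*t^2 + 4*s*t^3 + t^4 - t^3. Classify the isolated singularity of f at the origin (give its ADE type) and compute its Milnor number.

Type E_6, Milnor number mu = 6.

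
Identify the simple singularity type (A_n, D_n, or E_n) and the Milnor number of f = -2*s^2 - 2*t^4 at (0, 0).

The Hessian of f at 0 is [[-4, 0], [0, 0]] with rank 1, so corank 1. A Groebner basis of the Jacobian ideal J(f) in C{s,t} is {t^3, s}; counting standard monomials gives mu = 3. Corank 1: A-series; mu = 3 gives A_3.

Type A_3, Milnor number mu = 3.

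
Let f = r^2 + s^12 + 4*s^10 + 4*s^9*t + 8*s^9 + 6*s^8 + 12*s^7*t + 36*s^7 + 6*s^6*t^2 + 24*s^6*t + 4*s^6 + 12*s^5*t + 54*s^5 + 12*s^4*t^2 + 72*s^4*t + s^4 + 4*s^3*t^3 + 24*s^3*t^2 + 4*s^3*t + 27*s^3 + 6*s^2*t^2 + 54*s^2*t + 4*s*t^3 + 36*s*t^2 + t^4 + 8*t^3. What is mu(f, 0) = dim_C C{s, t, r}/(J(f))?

The Hessian of f at 0 has rank 1. Corank 2; j^3 = (3*s + 2*t)^3 is a perfect cube, so E-series; the 4-jet and mu = 6 give E_6.

6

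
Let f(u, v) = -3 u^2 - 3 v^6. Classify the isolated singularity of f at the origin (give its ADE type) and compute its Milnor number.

The Hessian of f at 0 is [[-6, 0], [0, 0]] with rank 1, so corank 1. A Groebner basis of the Jacobian ideal J(f) in C{u,v} is {v^5, u}; counting standard monomials gives mu = 5. Corank 1: A-series; mu = 5 gives A_5.

Type A_{5}, Milnor number mu = 5.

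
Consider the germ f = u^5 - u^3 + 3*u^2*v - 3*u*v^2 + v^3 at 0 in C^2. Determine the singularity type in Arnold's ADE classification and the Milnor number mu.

Type E_8, Milnor number mu = 8.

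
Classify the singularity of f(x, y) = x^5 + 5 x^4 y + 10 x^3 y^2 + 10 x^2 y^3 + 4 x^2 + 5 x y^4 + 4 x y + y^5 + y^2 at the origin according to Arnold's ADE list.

The Hessian of f at 0 is [[8, 4], [4, 2]] with rank 1, so corank 1. A Groebner basis of the Jacobian ideal J(f) in C{x,y} is {y^4, x + y/2}; counting standard monomials gives mu = 4. Corank 1: A-series; mu = 4 gives A_4.

A_4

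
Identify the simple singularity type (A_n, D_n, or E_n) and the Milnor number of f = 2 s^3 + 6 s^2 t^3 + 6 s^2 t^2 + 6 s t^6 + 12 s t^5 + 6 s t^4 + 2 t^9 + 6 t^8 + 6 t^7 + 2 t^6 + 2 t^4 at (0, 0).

Type E_{6}, Milnor number mu = 6.

The Hessian of f at 0 has rank 0. Corank 2; j^3 = 2*s^3 is a perfect cube, so E-series; the 4-jet and mu = 6 give E_6.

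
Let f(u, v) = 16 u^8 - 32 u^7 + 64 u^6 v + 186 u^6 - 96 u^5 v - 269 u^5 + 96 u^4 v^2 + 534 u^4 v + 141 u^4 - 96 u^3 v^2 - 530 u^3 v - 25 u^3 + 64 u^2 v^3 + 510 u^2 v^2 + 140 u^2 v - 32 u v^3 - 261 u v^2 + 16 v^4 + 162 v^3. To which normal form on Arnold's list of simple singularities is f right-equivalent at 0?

D_5

The Hessian of f at 0 is [[0, 0], [0, 0]] with rank 0, so corank 2. A Groebner basis of the Jacobian ideal J(f) in C{u,v} is {u*v^2 - 1125*u*v/3641 + 2025*v^2/3641, -625*u*v/3641 + v^3 + 1125*v^2/3641, u^2 - 65534*u*v/18205 + 58977*v^2/18205}; counting standard monomials gives mu = 5. Corank 2; j^3 = -(u - 2*v)*(5*u - 9*v)^2 has shape L^2 M (L != M), so D-series; mu = 5 gives D_5.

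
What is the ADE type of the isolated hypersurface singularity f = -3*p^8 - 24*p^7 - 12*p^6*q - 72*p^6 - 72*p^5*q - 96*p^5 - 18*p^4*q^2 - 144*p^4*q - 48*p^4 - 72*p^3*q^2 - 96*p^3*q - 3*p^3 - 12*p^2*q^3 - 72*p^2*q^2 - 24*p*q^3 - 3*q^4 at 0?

E_{6}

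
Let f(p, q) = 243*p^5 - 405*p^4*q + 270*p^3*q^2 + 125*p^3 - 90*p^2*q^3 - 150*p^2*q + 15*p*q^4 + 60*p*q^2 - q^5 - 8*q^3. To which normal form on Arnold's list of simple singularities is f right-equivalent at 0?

E8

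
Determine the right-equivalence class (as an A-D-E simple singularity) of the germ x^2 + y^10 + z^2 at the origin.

A_9

The Hessian of f at 0 is [[2, 0, 0], [0, 0, 0], [0, 0, 2]] with rank 2, so corank 1. A Groebner basis of the Jacobian ideal J(f) in C{x,y,z} is {y^9, x, z}; counting standard monomials gives mu = 9. Corank 1: A-series; mu = 9 gives A_9.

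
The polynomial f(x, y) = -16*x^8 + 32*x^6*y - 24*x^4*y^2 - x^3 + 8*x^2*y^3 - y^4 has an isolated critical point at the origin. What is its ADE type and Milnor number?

Type E_6, Milnor number mu = 6.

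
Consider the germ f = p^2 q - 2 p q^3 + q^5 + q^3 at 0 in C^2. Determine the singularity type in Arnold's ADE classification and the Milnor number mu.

The Hessian of f at 0 is [[0, 0], [0, 0]] with rank 0, so corank 2. A Groebner basis of the Jacobian ideal J(f) in C{p,q} is {q^3, p^2 + 3*q^2, p*q}; counting standard monomials gives mu = 4. Corank 2; j^3 = q*(p^2 + q^2) splits into three distinct lines over C (the quadratic factor has nonzero discriminant), so D_4.

Type D4, Milnor number mu = 4.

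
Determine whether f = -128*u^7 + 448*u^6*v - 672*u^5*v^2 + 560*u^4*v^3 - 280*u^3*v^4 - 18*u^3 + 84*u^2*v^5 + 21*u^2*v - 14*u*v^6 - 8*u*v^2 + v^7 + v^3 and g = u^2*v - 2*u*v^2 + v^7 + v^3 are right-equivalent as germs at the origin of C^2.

Yes.

The Hessian of f at 0 has rank 0. Corank 2; j^3 = -(2*u - v)*(3*u - v)^2 has shape L^2 M (L != M), so D-series; mu = 8 gives D_8. The Hessian of g at 0 has rank 0. Corank 2; j^3 = v*(u - v)^2 has shape L^2 M (L != M), so D-series; mu = 8 gives D_8. Both have type D_8, hence right-equivalent.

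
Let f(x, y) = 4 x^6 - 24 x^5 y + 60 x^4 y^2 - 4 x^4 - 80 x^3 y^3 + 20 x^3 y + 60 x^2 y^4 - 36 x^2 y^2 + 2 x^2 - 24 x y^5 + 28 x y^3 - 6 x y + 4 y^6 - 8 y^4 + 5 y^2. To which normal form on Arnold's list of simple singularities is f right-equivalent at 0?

A_1

The Hessian of f at 0 has rank 2. Corank 0: nondegenerate Morse point, so A_1.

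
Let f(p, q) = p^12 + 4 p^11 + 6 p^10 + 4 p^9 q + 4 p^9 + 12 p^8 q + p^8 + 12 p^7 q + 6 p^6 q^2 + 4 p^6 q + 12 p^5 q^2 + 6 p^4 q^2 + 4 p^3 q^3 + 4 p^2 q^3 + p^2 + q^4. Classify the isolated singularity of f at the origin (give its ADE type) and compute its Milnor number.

Type A3, Milnor number mu = 3.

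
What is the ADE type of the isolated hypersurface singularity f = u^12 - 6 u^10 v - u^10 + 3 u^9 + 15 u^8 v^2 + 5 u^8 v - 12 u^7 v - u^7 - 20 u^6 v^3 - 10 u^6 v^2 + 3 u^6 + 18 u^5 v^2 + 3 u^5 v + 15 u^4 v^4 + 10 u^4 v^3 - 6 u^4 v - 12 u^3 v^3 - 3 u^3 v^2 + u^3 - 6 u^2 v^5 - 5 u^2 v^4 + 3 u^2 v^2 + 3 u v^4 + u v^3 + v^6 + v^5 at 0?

E7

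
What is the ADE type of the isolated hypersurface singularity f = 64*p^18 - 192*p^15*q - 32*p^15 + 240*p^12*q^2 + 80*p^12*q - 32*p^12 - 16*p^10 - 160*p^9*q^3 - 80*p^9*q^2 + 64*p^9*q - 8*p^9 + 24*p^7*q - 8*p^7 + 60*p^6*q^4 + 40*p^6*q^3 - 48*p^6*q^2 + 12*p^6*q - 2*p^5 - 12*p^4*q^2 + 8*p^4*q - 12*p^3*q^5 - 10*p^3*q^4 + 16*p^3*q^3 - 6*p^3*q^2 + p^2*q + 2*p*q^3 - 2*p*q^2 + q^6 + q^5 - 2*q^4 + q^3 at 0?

D_7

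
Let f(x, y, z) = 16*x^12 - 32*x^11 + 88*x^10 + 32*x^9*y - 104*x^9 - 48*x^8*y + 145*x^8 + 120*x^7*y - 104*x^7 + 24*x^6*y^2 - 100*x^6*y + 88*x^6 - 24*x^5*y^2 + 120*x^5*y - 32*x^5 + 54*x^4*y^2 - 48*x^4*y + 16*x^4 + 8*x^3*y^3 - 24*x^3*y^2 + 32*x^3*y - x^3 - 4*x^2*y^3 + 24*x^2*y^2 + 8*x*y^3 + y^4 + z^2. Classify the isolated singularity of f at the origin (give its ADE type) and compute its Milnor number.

Type E6, Milnor number mu = 6.

The Hessian of f at 0 has rank 1. Corank 2; j^3 = -x^3 is a perfect cube, so E-series; the 4-jet and mu = 6 give E_6.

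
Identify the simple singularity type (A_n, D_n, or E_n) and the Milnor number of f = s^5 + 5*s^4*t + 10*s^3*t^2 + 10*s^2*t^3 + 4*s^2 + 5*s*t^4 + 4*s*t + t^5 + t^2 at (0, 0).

Type A_4, Milnor number mu = 4.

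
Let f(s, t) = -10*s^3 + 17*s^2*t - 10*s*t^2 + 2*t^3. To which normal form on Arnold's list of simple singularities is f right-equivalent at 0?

D_{4}

The Hessian of f at 0 has rank 0. Corank 2; j^3 = -(2*s - t)*(5*s^2 - 6*s*t + 2*t^2) splits into three distinct lines over C (the quadratic factor has nonzero discriminant), so D_4.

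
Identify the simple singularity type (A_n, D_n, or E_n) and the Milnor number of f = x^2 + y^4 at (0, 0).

Type A3, Milnor number mu = 3.

The Hessian of f at 0 has rank 1. Corank 1: A-series; mu = 3 gives A_3.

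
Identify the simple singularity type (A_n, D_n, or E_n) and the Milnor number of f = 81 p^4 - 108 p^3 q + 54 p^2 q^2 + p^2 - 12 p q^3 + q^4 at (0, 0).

The Hessian of f at 0 has rank 1. Corank 1: A-series; mu = 3 gives A_3.

Type A3, Milnor number mu = 3.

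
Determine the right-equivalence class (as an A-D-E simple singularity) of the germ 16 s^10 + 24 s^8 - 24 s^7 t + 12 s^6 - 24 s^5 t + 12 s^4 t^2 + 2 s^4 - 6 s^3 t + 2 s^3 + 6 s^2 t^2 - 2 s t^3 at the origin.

The Hessian of f at 0 is [[0, 0], [0, 0]] with rank 0, so corank 2. A Groebner basis of the Jacobian ideal J(f) in C{s,t} is {3*s^2 + t^4 - t^3, s^3, s^2*t + s^2 - t^3/3, 2*s^2 + s*t^2 - 2*t^3/3}; counting standard monomials gives mu = 7. Corank 2; j^3 = 2*s^3 is a perfect cube, so E-series; the 4-jet and mu = 7 give E_7.

E7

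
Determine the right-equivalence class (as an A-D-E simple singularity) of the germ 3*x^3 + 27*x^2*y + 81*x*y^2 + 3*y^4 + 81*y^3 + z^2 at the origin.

E6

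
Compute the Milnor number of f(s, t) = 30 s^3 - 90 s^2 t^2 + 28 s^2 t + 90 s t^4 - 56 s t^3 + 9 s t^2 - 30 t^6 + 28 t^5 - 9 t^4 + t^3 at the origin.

4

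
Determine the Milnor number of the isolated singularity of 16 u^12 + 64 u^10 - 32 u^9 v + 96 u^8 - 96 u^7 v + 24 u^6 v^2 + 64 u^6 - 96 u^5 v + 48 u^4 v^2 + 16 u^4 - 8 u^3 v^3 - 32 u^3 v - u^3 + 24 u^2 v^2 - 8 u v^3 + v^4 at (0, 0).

The Hessian of f at 0 has rank 0. Corank 2; j^3 = -u^3 is a perfect cube, so E-series; the 4-jet and mu = 6 give E_6.

6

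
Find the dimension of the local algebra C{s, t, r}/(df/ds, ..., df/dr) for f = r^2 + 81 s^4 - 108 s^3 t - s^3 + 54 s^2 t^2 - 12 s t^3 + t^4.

6

The Hessian of f at 0 has rank 1. Corank 2; j^3 = -s^3 is a perfect cube, so E-series; the 4-jet and mu = 6 give E_6.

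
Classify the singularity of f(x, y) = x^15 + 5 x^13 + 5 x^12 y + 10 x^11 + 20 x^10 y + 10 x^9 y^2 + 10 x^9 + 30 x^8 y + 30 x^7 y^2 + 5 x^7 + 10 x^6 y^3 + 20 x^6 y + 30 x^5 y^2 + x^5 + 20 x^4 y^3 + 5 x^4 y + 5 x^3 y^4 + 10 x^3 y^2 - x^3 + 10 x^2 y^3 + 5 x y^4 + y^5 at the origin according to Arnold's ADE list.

The Hessian of f at 0 has rank 0. Corank 2; j^3 = -x^3 is a perfect cube, so E-series; the 5-jet and mu = 8 give E_8.

E_8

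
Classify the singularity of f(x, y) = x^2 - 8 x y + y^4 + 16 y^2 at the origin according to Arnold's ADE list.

The Hessian of f at 0 has rank 1. Corank 1: A-series; mu = 3 gives A_3.

A_{3}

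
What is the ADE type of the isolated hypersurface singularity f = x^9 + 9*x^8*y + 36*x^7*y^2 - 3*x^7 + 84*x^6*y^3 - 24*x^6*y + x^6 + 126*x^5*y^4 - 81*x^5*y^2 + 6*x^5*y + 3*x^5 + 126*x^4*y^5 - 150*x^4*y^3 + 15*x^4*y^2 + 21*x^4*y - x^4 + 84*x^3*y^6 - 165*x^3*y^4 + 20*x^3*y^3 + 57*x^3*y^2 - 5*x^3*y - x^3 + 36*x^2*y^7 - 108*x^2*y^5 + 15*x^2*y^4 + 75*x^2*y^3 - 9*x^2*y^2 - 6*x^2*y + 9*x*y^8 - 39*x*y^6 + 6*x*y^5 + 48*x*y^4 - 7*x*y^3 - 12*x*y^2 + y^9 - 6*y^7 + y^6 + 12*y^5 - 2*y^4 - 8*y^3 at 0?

E7

The Hessian of f at 0 has rank 0. Corank 2; j^3 = -(x + 2*y)^3 is a perfect cube, so E-series; the 4-jet and mu = 7 give E_7.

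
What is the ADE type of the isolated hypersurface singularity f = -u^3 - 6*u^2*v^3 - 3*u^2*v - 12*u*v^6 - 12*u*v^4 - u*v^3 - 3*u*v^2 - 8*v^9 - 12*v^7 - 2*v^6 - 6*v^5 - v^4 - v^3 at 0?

The Hessian of f at 0 is [[0, 0], [0, 0]] with rank 0, so corank 2. A Groebner basis of the Jacobian ideal J(f) in C{u,v} is {u^3 + 3*u^2*v + 6*u^2 + 12*u*v + 6*v^2, -3*u^2 + u*v^2 - 6*u*v - 3*v^2, 3*u^2 + 6*u*v + v^3 + 3*v^2}; counting standard monomials gives mu = 7. Corank 2; j^3 = -(u + v)^3 is a perfect cube, so E-series; the 4-jet and mu = 7 give E_7.

E7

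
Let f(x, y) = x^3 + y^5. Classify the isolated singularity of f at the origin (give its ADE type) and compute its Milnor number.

The Hessian of f at 0 is [[0, 0], [0, 0]] with rank 0, so corank 2. A Groebner basis of the Jacobian ideal J(f) in C{x,y} is {y^4, x^2}; counting standard monomials gives mu = 8. Corank 2; j^3 = x^3 is a perfect cube, so E-series; the 5-jet and mu = 8 give E_8.

Type E_{8}, Milnor number mu = 8.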